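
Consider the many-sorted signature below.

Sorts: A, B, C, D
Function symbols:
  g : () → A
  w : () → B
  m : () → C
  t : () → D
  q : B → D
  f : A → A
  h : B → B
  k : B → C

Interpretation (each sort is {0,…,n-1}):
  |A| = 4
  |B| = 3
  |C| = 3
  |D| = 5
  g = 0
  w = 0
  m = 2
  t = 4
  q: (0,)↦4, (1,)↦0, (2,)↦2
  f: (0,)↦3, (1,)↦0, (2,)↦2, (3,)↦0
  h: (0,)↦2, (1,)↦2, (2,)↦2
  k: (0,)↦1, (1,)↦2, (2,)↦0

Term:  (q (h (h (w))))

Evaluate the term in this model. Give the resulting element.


value = 2

  w = 0
  (h (w)) = h(0,) = 2
  (h (h (w))) = h(2,) = 2
  (q (h (h (w)))) = q(2,) = 2


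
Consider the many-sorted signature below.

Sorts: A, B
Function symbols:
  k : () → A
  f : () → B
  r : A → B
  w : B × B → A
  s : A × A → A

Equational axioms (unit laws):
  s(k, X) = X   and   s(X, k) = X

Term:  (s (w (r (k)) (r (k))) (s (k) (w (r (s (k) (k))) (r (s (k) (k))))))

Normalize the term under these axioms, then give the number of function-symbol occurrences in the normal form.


size = 11

1. (s (w (r (k)) (r (k))) (s (k) (w (r (s (k) (k))) (r (s (k) (k))))))  →  (s (w (r (k)) (r (k))) (w (r (s (k) (k))) (r (s (k) (k)))))
2. (s (w (r (k)) (r (k))) (w (r (s (k) (k))) (r (s (k) (k)))))  →  (s (w (r (k)) (r (k))) (w (r (k)) (r (s (k) (k)))))
3. (s (w (r (k)) (r (k))) (w (r (k)) (r (s (k) (k)))))  →  (s (w (r (k)) (r (k))) (w (r (k)) (r (k))))
normal form: (s (w (r (k)) (r (k))) (w (r (k)) (r (k))))


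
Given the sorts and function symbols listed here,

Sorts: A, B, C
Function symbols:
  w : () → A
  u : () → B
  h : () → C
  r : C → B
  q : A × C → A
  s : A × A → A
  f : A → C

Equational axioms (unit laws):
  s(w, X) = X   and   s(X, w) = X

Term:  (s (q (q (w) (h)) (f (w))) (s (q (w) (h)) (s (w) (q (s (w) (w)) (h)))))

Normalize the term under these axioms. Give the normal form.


normal form = (s (q (q (w) (h)) (f (w))) (s (q (w) (h)) (q (w) (h))))

1. (s (q (q (w) (h)) (f (w))) (s (q (w) (h)) (s (w) (q (s (w) (w)) (h)))))  →  (s (q (q (w) (h)) (f (w))) (s (q (w) (h)) (q (s (w) (w)) (h))))
2. (s (q (q (w) (h)) (f (w))) (s (q (w) (h)) (q (s (w) (w)) (h))))  →  (s (q (q (w) (h)) (f (w))) (s (q (w) (h)) (q (w) (h))))


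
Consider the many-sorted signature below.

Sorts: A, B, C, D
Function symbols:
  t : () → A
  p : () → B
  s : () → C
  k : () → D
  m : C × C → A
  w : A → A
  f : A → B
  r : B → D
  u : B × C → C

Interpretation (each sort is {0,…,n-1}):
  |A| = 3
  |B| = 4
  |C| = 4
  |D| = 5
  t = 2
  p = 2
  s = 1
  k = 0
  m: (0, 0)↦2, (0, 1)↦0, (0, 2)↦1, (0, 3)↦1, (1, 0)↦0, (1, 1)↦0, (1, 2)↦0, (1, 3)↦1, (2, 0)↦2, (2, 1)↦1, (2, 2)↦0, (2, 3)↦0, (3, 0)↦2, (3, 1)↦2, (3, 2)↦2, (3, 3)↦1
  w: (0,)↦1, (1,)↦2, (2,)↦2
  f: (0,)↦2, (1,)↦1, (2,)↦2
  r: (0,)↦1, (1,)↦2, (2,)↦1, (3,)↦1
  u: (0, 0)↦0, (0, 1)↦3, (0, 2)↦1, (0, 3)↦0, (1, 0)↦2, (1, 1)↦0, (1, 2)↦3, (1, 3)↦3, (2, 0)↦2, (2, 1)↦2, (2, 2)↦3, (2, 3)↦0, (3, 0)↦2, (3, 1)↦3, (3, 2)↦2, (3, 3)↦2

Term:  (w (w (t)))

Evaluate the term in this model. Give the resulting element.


  t = 2
  (w (t)) = w(2,) = 2
  (w (w (t))) = w(2,) = 2

value = 2


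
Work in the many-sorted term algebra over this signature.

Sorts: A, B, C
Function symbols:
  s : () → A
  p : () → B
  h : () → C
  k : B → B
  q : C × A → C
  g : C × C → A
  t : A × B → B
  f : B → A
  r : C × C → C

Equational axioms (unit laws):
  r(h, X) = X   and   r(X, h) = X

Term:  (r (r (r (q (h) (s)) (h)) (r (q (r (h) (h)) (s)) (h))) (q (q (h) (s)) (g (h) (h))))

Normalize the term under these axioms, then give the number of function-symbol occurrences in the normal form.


1. (r (r (r (q (h) (s)) (h)) (r (q (r (h) (h)) (s)) (h))) (q (q (h) (s)) (g (h) (h))))  →  (r (r (q (h) (s)) (r (q (r (h) (h)) (s)) (h))) (q (q (h) (s)) (g (h) (h))))
2. (r (r (q (h) (s)) (r (q (r (h) (h)) (s)) (h))) (q (q (h) (s)) (g (h) (h))))  →  (r (r (q (h) (s)) (q (r (h) (h)) (s))) (q (q (h) (s)) (g (h) (h))))
3. (r (r (q (h) (s)) (q (r (h) (h)) (s))) (q (q (h) (s)) (g (h) (h))))  →  (r (r (q (h) (s)) (q (h) (s))) (q (q (h) (s)) (g (h) (h))))
normal form: (r (r (q (h) (s)) (q (h) (s))) (q (q (h) (s)) (g (h) (h))))

size = 15


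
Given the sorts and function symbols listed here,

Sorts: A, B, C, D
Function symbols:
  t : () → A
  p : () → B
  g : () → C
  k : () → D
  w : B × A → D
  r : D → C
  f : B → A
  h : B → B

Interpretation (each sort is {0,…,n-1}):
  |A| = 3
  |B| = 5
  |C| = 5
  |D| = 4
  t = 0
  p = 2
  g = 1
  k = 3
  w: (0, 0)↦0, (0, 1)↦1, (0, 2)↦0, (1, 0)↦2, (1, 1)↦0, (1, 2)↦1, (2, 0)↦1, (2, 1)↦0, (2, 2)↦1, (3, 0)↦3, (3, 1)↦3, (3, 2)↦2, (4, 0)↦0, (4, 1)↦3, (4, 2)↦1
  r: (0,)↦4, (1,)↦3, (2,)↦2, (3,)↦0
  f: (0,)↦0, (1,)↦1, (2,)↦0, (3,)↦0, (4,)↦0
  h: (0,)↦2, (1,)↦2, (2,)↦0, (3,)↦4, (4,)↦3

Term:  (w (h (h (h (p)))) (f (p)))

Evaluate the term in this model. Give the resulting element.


  p = 2
  (h (p)) = h(2,) = 0
  (h (h (p))) = h(0,) = 2
  (h (h (h (p)))) = h(2,) = 0
  p = 2
  (f (p)) = f(2,) = 0
  (w (h (h (h (p)))) (f (p))) = w(0, 0) = 0

value = 0


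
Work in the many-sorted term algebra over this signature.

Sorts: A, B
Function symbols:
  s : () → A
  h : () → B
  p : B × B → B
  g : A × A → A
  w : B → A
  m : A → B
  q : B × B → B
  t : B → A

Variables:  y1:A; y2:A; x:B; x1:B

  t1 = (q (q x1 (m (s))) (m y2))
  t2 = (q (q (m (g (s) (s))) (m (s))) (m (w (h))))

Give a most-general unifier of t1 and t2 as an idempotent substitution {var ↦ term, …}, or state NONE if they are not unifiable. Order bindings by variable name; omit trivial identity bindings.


{x1 ↦ (m (g (s) (s))), y2 ↦ (w (h))}


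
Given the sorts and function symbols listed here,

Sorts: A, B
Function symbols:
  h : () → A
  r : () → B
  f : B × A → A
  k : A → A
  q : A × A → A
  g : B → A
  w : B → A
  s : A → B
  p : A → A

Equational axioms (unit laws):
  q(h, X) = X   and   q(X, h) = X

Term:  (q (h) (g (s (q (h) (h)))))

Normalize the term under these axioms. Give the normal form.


normal form = (g (s (h)))

1. (q (h) (g (s (q (h) (h)))))  →  (g (s (q (h) (h))))
2. (g (s (q (h) (h))))  →  (g (s (h)))


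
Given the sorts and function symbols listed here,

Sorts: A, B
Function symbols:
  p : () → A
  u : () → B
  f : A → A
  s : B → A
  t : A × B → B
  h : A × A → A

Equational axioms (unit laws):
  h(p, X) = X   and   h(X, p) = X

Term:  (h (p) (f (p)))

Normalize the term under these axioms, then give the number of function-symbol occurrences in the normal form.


1. (h (p) (f (p)))  →  (f (p))
normal form: (f (p))

size = 2


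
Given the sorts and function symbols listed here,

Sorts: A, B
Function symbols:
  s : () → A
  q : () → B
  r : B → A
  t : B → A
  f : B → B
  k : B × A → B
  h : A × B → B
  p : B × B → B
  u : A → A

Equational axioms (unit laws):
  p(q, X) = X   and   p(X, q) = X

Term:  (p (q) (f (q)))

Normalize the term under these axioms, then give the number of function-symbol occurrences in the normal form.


1. (p (q) (f (q)))  →  (f (q))
normal form: (f (q))

size = 2


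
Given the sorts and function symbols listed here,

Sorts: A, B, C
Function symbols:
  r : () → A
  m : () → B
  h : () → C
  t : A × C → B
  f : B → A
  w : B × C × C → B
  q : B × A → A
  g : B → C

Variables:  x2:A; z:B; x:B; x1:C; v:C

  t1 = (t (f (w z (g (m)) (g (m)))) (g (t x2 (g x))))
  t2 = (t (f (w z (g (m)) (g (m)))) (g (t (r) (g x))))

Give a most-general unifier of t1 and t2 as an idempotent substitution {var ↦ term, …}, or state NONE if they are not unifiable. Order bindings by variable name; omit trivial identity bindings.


{x2 ↦ (r)}


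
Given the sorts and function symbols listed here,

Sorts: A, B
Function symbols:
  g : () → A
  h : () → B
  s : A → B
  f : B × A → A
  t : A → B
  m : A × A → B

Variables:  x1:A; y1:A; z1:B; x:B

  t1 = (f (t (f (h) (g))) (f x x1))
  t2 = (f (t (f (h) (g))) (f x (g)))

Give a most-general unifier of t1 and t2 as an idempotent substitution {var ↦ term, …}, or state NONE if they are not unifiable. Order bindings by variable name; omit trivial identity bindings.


{x1 ↦ (g)}


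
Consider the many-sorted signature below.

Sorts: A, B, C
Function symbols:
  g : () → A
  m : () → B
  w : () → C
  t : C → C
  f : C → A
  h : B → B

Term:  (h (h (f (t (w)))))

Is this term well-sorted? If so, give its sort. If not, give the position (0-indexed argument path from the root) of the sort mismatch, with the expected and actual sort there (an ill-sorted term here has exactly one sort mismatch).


ill-sorted at position [0, 0]: expected B, got A

        (w) : C
      (t (w)) : C
    (f (t (w))) : A
  (h (f (t (w)))) : ✗ arg 0 at [0, 0] has sort A, expected B


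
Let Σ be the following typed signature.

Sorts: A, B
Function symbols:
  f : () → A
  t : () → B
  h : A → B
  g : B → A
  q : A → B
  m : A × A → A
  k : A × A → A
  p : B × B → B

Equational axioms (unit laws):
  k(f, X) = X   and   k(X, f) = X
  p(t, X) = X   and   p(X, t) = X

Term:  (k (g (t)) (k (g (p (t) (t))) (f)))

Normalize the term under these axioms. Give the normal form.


normal form = (k (g (t)) (g (t)))

1. (k (g (t)) (k (g (p (t) (t))) (f)))  →  (k (g (t)) (g (p (t) (t))))
2. (k (g (t)) (g (p (t) (t))))  →  (k (g (t)) (g (t)))


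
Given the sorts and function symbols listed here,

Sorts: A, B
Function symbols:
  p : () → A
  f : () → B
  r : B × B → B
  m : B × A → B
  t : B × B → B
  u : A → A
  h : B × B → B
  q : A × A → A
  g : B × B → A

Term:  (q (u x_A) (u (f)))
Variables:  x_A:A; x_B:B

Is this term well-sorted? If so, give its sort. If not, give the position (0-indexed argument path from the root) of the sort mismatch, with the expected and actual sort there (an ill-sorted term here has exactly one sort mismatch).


ill-sorted at position [1, 0]: expected A, got B

    x_A : A
  (u x_A) : A
    (f) : B
  (u (f)) : ✗ arg 0 at [1, 0] has sort B, expected A


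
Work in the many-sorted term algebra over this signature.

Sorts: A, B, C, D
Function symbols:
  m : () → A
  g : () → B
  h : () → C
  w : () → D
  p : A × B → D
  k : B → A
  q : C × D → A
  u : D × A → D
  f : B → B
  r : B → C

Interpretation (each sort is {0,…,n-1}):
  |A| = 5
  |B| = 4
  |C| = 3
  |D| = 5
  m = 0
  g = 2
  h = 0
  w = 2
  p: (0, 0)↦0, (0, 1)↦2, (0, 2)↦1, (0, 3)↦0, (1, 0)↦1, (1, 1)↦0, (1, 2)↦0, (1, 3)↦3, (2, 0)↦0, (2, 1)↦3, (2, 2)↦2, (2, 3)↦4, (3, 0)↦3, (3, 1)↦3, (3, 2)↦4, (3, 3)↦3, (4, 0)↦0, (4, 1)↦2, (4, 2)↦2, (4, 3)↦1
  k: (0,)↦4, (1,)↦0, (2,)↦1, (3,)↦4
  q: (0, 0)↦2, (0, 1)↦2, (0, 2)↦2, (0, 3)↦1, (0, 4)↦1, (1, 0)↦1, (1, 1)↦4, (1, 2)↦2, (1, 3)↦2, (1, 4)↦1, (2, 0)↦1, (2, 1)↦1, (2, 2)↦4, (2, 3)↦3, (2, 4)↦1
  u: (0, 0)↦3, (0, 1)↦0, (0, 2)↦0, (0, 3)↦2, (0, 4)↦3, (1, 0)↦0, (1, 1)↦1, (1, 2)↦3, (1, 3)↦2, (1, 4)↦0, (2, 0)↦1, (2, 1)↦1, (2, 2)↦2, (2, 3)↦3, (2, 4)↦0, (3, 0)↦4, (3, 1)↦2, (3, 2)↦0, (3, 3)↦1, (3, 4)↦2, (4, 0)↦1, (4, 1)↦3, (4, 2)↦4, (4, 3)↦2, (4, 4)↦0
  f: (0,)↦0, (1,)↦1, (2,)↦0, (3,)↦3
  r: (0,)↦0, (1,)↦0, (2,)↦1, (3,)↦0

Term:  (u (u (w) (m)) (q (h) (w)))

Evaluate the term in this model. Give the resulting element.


value = 3

  w = 2
  m = 0
  (u (w) (m)) = u(2, 0) = 1
  h = 0
  w = 2
  (q (h) (w)) = q(0, 2) = 2
  (u (u (w) (m)) (q (h) (w))) = u(1, 2) = 3


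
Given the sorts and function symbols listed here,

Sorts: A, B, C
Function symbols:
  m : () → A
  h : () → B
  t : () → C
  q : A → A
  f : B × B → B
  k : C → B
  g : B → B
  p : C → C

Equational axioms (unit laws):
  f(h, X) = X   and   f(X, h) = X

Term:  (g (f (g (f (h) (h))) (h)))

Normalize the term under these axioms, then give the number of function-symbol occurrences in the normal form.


1. (g (f (g (f (h) (h))) (h)))  →  (g (g (f (h) (h))))
2. (g (g (f (h) (h))))  →  (g (g (h)))
normal form: (g (g (h)))

size = 3


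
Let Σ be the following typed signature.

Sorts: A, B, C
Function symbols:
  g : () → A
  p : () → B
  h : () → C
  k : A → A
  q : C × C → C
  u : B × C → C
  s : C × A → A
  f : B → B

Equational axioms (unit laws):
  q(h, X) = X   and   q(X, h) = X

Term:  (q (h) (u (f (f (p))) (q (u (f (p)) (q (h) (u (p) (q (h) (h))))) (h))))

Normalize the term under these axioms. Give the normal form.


1. (q (h) (u (f (f (p))) (q (u (f (p)) (q (h) (u (p) (q (h) (h))))) (h))))  →  (u (f (f (p))) (q (u (f (p)) (q (h) (u (p) (q (h) (h))))) (h)))
2. (u (f (f (p))) (q (u (f (p)) (q (h) (u (p) (q (h) (h))))) (h)))  →  (u (f (f (p))) (u (f (p)) (q (h) (u (p) (q (h) (h))))))
3. (u (f (f (p))) (u (f (p)) (q (h) (u (p) (q (h) (h))))))  →  (u (f (f (p))) (u (f (p)) (u (p) (q (h) (h)))))
4. (u (f (f (p))) (u (f (p)) (u (p) (q (h) (h)))))  →  (u (f (f (p))) (u (f (p)) (u (p) (h))))

normal form = (u (f (f (p))) (u (f (p)) (u (p) (h))))


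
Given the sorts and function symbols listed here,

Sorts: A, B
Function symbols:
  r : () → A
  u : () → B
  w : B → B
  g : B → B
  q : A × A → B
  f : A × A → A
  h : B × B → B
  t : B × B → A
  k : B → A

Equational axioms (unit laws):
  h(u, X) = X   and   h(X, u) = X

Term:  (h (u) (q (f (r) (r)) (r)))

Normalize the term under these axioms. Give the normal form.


1. (h (u) (q (f (r) (r)) (r)))  →  (q (f (r) (r)) (r))

normal form = (q (f (r) (r)) (r))


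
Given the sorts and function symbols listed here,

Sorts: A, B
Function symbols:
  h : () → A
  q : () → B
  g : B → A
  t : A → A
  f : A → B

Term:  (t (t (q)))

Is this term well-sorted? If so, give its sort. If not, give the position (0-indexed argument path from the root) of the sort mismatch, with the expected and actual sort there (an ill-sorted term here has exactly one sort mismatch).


ill-sorted at position [0, 0]: expected A, got B

    (q) : B
  (t (q)) : ✗ arg 0 at [0, 0] has sort B, expected A


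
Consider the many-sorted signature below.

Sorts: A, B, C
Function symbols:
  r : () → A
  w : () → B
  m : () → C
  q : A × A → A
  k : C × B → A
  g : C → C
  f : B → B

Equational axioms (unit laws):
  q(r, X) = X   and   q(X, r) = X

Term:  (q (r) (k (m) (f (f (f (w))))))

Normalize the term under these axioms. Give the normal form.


normal form = (k (m) (f (f (f (w)))))

1. (q (r) (k (m) (f (f (f (w))))))  →  (k (m) (f (f (f (w)))))


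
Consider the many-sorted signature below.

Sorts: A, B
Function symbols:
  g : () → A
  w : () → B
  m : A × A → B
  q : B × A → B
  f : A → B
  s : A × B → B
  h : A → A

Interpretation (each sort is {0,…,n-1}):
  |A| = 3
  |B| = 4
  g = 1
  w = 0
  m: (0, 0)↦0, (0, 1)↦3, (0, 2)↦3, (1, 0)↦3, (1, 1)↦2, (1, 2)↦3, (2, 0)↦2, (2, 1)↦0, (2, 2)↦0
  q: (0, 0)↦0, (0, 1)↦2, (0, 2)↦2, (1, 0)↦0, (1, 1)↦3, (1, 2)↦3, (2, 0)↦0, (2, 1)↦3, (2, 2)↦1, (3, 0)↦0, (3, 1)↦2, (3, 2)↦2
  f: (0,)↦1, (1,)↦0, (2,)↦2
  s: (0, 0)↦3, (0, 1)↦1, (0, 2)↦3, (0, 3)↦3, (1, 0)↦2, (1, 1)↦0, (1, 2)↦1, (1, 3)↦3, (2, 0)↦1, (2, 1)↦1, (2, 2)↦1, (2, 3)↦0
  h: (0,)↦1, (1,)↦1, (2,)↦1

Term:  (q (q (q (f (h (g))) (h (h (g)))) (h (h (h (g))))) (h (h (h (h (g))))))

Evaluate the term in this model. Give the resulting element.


value = 2

  g = 1
  (h (g)) = h(1,) = 1
  (f (h (g))) = f(1,) = 0
  g = 1
  (h (g)) = h(1,) = 1
  (h (h (g))) = h(1,) = 1
  (q (f (h (g))) (h (h (g)))) = q(0, 1) = 2
  g = 1
  (h (g)) = h(1,) = 1
  (h (h (g))) = h(1,) = 1
  (h (h (h (g)))) = h(1,) = 1
  (q (q (f (h (g))) (h (h (g)))) (h (h (h (g))))) = q(2, 1) = 3
  g = 1
  (h (g)) = h(1,) = 1
  (h (h (g))) = h(1,) = 1
  (h (h (h (g)))) = h(1,) = 1
  (h (h (h (h (g))))) = h(1,) = 1
  (q (q (q (f (h (g))) (h (h (g)))) (h (h (h (g))))) (h (h (h (h (g)))))) = q(3, 1) = 2


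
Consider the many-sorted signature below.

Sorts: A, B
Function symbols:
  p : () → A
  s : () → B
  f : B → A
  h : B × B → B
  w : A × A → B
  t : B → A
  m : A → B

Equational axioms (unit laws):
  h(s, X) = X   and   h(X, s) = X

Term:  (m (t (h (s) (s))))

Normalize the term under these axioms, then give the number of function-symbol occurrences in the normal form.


size = 3

1. (m (t (h (s) (s))))  →  (m (t (s)))
normal form: (m (t (s)))


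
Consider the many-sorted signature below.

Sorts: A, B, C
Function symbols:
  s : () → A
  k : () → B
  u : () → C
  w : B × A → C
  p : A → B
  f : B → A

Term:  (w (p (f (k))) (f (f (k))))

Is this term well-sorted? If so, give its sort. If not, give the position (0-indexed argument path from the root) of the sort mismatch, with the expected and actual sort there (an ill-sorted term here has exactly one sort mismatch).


      (k) : B
    (f (k)) : A
  (p (f (k))) : B
      (k) : B
    (f (k)) : A
  (f (f (k))) : ✗ arg 0 at [1, 0] has sort A, expected B

ill-sorted at position [1, 0]: expected B, got A


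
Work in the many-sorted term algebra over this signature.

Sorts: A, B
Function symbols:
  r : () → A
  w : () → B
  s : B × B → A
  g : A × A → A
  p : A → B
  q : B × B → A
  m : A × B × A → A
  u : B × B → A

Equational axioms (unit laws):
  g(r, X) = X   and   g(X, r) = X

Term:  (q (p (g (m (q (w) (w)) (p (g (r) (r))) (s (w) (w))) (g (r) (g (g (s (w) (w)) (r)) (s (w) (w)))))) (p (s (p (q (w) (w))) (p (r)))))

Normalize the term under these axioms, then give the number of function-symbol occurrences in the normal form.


size = 27

1. (q (p (g (m (q (w) (w)) (p (g (r) (r))) (s (w) (w))) (g (r) (g (g (s (w) (w)) (r)) (s (w) (w)))))) (p (s (p (q (w) (w))) (p (r)))))  →  (q (p (g (m (q (w) (w)) (p (r)) (s (w) (w))) (g (r) (g (g (s (w) (w)) (r)) (s (w) (w)))))) (p (s (p (q (w) (w))) (p (r)))))
2. (q (p (g (m (q (w) (w)) (p (r)) (s (w) (w))) (g (r) (g (g (s (w) (w)) (r)) (s (w) (w)))))) (p (s (p (q (w) (w))) (p (r)))))  →  (q (p (g (m (q (w) (w)) (p (r)) (s (w) (w))) (g (g (s (w) (w)) (r)) (s (w) (w))))) (p (s (p (q (w) (w))) (p (r)))))
3. (q (p (g (m (q (w) (w)) (p (r)) (s (w) (w))) (g (g (s (w) (w)) (r)) (s (w) (w))))) (p (s (p (q (w) (w))) (p (r)))))  →  (q (p (g (m (q (w) (w)) (p (r)) (s (w) (w))) (g (s (w) (w)) (s (w) (w))))) (p (s (p (q (w) (w))) (p (r)))))
normal form: (q (p (g (m (q (w) (w)) (p (r)) (s (w) (w))) (g (s (w) (w)) (s (w) (w))))) (p (s (p (q (w) (w))) (p (r)))))


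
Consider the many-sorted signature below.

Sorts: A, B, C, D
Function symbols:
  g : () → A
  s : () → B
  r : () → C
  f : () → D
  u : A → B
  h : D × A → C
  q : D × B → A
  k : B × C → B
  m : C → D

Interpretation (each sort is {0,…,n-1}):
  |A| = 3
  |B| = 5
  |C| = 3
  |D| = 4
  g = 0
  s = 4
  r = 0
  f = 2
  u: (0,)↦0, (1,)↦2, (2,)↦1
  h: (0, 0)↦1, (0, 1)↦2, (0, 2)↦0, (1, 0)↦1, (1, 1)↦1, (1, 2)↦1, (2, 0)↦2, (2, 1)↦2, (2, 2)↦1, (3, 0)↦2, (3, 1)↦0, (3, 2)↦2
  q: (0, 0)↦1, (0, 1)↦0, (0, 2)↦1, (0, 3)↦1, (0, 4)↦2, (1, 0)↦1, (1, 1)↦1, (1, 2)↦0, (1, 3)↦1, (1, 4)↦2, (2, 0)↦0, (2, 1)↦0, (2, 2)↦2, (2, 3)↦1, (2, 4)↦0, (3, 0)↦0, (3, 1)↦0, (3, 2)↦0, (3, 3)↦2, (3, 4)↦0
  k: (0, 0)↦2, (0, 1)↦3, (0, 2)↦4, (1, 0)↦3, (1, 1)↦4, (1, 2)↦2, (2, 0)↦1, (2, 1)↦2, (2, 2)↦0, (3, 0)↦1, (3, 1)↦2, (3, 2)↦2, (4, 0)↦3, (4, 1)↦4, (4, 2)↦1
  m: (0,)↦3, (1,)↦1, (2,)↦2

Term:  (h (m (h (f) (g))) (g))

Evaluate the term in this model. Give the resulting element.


value = 2

  f = 2
  g = 0
  (h (f) (g)) = h(2, 0) = 2
  (m (h (f) (g))) = m(2,) = 2
  g = 0
  (h (m (h (f) (g))) (g)) = h(2, 0) = 2


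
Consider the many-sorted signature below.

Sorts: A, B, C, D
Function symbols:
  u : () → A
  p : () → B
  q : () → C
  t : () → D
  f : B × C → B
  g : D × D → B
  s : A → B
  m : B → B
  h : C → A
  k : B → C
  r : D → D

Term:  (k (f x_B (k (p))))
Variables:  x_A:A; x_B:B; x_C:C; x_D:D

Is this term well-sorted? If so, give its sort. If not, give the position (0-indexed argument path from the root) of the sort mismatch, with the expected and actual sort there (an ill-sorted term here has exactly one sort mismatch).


well-sorted; sort = C

    x_B : B
      (p) : B
    (k (p)) : C
  (f x_B (k (p))) : B
(k (f x_B (k (p)))) : C


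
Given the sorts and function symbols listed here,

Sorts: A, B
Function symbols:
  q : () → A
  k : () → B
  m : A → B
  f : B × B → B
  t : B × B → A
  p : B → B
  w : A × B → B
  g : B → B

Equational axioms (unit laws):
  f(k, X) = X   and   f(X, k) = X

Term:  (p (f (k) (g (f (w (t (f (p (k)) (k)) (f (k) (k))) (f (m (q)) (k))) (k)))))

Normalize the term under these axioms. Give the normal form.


1. (p (f (k) (g (f (w (t (f (p (k)) (k)) (f (k) (k))) (f (m (q)) (k))) (k)))))  →  (p (g (f (w (t (f (p (k)) (k)) (f (k) (k))) (f (m (q)) (k))) (k))))
2. (p (g (f (w (t (f (p (k)) (k)) (f (k) (k))) (f (m (q)) (k))) (k))))  →  (p (g (w (t (f (p (k)) (k)) (f (k) (k))) (f (m (q)) (k)))))
3. (p (g (w (t (f (p (k)) (k)) (f (k) (k))) (f (m (q)) (k)))))  →  (p (g (w (t (p (k)) (f (k) (k))) (f (m (q)) (k)))))
4. (p (g (w (t (p (k)) (f (k) (k))) (f (m (q)) (k)))))  →  (p (g (w (t (p (k)) (k)) (f (m (q)) (k)))))
5. (p (g (w (t (p (k)) (k)) (f (m (q)) (k)))))  →  (p (g (w (t (p (k)) (k)) (m (q)))))

normal form = (p (g (w (t (p (k)) (k)) (m (q)))))


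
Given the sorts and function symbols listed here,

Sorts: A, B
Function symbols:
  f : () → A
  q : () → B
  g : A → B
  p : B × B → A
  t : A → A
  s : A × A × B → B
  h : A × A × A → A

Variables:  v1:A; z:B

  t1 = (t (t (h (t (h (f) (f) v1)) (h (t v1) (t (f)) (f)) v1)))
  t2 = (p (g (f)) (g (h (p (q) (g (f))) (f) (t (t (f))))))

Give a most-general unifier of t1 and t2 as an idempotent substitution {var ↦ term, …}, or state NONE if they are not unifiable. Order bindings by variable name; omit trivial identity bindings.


NONE (not unifiable)

head clash or occurs-check failure — not unifiable


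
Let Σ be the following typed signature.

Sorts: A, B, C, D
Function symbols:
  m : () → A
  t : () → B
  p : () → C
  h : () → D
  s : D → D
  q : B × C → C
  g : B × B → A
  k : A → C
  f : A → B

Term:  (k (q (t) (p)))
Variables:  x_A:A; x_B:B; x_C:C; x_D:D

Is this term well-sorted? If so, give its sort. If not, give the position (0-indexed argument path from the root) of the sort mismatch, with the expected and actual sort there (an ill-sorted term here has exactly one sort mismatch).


ill-sorted at position [0]: expected A, got C

    (t) : B
    (p) : C
  (q (t) (p)) : C
(k (q (t) (p))) : ✗ arg 0 at [0] has sort C, expected A


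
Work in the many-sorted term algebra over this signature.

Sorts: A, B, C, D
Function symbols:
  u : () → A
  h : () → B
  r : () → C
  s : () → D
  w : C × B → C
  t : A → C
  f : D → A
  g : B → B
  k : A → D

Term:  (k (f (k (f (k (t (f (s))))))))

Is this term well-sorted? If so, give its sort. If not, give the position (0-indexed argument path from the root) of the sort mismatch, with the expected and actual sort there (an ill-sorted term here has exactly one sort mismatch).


              (s) : D
            (f (s)) : A
          (t (f (s))) : C
        (k (t (f (s)))) : ✗ arg 0 at [0, 0, 0, 0, 0] has sort C, expected A

ill-sorted at position [0, 0, 0, 0, 0]: expected A, got C


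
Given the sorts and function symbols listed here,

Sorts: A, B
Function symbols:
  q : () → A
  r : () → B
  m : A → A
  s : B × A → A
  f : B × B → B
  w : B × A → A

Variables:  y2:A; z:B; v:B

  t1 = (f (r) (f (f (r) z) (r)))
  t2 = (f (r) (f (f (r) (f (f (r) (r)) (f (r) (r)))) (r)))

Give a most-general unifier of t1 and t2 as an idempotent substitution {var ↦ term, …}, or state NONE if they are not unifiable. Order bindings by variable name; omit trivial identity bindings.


{z ↦ (f (f (r) (r)) (f (r) (r)))}


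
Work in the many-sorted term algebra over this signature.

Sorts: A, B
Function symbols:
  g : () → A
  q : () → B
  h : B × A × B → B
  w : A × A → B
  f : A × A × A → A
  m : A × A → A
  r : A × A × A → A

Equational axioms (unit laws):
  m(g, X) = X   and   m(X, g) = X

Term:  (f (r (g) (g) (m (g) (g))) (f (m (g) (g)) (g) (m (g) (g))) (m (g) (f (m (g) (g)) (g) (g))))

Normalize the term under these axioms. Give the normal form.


normal form = (f (r (g) (g) (g)) (f (g) (g) (g)) (f (g) (g) (g)))

1. (f (r (g) (g) (m (g) (g))) (f (m (g) (g)) (g) (m (g) (g))) (m (g) (f (m (g) (g)) (g) (g))))  →  (f (r (g) (g) (g)) (f (m (g) (g)) (g) (m (g) (g))) (m (g) (f (m (g) (g)) (g) (g))))
2. (f (r (g) (g) (g)) (f (m (g) (g)) (g) (m (g) (g))) (m (g) (f (m (g) (g)) (g) (g))))  →  (f (r (g) (g) (g)) (f (g) (g) (m (g) (g))) (m (g) (f (m (g) (g)) (g) (g))))
3. (f (r (g) (g) (g)) (f (g) (g) (m (g) (g))) (m (g) (f (m (g) (g)) (g) (g))))  →  (f (r (g) (g) (g)) (f (g) (g) (g)) (m (g) (f (m (g) (g)) (g) (g))))
4. (f (r (g) (g) (g)) (f (g) (g) (g)) (m (g) (f (m (g) (g)) (g) (g))))  →  (f (r (g) (g) (g)) (f (g) (g) (g)) (f (m (g) (g)) (g) (g)))
5. (f (r (g) (g) (g)) (f (g) (g) (g)) (f (m (g) (g)) (g) (g)))  →  (f (r (g) (g) (g)) (f (g) (g) (g)) (f (g) (g) (g)))


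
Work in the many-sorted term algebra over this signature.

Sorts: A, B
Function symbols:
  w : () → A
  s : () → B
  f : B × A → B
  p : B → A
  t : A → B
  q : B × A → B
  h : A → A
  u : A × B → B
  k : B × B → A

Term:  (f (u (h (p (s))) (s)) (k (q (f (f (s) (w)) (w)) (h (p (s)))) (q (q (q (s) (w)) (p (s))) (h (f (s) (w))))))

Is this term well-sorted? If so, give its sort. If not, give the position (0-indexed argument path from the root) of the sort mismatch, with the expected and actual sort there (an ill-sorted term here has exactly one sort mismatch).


ill-sorted at position [1, 1, 1, 0]: expected A, got B

        (s) : B
      (p (s)) : A
    (h (p (s))) : A
    (s) : B
  (u (h (p (s))) (s)) : B
          (s) : B
          (w) : A
        (f (s) (w)) : B
        (w) : A
      (f (f (s) (w)) (w)) : B
          (s) : B
        (p (s)) : A
      (h (p (s))) : A
    (q (f (f (s) (w)) (w)) (h (p (s)))) : B
          (s) : B
          (w) : A
        (q (s) (w)) : B
          (s) : B
        (p (s)) : A
      (q (q (s) (w)) (p (s))) : B
          (s) : B
          (w) : A
        (f (s) (w)) : B
      (h (f (s) (w))) : ✗ arg 0 at [1, 1, 1, 0] has sort B, expected A


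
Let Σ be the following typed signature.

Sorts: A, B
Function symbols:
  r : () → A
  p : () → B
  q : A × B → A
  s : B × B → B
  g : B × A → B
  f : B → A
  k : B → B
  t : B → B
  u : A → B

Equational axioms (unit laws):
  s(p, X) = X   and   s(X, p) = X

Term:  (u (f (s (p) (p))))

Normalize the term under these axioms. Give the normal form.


1. (u (f (s (p) (p))))  →  (u (f (p)))

normal form = (u (f (p)))


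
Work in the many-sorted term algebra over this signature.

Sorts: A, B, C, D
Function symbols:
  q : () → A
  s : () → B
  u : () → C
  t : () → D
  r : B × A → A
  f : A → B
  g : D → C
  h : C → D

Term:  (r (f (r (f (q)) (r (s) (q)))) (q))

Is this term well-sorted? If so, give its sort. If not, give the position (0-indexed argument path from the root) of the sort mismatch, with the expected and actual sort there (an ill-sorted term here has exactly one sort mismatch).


        (q) : A
      (f (q)) : B
        (s) : B
        (q) : A
      (r (s) (q)) : A
    (r (f (q)) (r (s) (q))) : A
  (f (r (f (q)) (r (s) (q)))) : B
  (q) : A
(r (f (r (f (q)) (r (s) (q)))) (q)) : A

well-sorted; sort = A


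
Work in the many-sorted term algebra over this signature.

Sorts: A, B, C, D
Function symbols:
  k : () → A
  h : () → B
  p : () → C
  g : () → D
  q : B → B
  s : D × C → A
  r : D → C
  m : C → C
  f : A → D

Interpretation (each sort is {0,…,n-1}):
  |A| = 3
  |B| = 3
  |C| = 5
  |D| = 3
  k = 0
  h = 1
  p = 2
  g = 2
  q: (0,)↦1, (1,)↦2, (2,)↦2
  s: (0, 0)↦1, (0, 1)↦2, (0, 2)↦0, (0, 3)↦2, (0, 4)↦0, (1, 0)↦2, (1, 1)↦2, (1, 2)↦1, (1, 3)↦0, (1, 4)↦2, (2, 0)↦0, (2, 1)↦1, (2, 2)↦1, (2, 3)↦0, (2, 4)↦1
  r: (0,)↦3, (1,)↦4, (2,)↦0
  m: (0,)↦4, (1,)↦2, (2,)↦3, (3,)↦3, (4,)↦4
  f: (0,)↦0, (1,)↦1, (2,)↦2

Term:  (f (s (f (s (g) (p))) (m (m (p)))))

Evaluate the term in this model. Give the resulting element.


  g = 2
  p = 2
  (s (g) (p)) = s(2, 2) = 1
  (f (s (g) (p))) = f(1,) = 1
  p = 2
  (m (p)) = m(2,) = 3
  (m (m (p))) = m(3,) = 3
  (s (f (s (g) (p))) (m (m (p)))) = s(1, 3) = 0
  (f (s (f (s (g) (p))) (m (m (p))))) = f(0,) = 0

value = 0


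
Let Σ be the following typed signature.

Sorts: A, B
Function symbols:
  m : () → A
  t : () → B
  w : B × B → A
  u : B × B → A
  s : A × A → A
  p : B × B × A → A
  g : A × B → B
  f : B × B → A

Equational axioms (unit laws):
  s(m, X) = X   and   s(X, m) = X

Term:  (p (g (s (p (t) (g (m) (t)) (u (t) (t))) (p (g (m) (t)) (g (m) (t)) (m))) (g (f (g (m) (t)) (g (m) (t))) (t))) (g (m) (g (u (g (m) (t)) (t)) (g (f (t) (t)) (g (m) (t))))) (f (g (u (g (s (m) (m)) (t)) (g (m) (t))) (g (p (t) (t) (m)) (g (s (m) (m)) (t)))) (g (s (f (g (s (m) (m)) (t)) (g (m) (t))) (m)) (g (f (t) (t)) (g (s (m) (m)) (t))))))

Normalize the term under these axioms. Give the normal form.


normal form = (p (g (s (p (t) (g (m) (t)) (u (t) (t))) (p (g (m) (t)) (g (m) (t)) (m))) (g (f (g (m) (t)) (g (m) (t))) (t))) (g (m) (g (u (g (m) (t)) (t)) (g (f (t) (t)) (g (m) (t))))) (f (g (u (g (m) (t)) (g (m) (t))) (g (p (t) (t) (m)) (g (m) (t)))) (g (f (g (m) (t)) (g (m) (t))) (g (f (t) (t)) (g (m) (t))))))

1. (p (g (s (p (t) (g (m) (t)) (u (t) (t))) (p (g (m) (t)) (g (m) (t)) (m))) (g (f (g (m) (t)) (g (m) (t))) (t))) (g (m) (g (u (g (m) (t)) (t)) (g (f (t) (t)) (g (m) (t))))) (f (g (u (g (s (m) (m)) (t)) (g (m) (t))) (g (p (t) (t) (m)) (g (s (m) (m)) (t)))) (g (s (f (g (s (m) (m)) (t)) (g (m) (t))) (m)) (g (f (t) (t)) (g (s (m) (m)) (t))))))  →  (p (g (s (p (t) (g (m) (t)) (u (t) (t))) (p (g (m) (t)) (g (m) (t)) (m))) (g (f (g (m) (t)) (g (m) (t))) (t))) (g (m) (g (u (g (m) (t)) (t)) (g (f (t) (t)) (g (m) (t))))) (f (g (u (g (m) (t)) (g (m) (t))) (g (p (t) (t) (m)) (g (s (m) (m)) (t)))) (g (s (f (g (s (m) (m)) (t)) (g (m) (t))) (m)) (g (f (t) (t)) (g (s (m) (m)) (t))))))
2. (p (g (s (p (t) (g (m) (t)) (u (t) (t))) (p (g (m) (t)) (g (m) (t)) (m))) (g (f (g (m) (t)) (g (m) (t))) (t))) (g (m) (g (u (g (m) (t)) (t)) (g (f (t) (t)) (g (m) (t))))) (f (g (u (g (m) (t)) (g (m) (t))) (g (p (t) (t) (m)) (g (s (m) (m)) (t)))) (g (s (f (g (s (m) (m)) (t)) (g (m) (t))) (m)) (g (f (t) (t)) (g (s (m) (m)) (t))))))  →  (p (g (s (p (t) (g (m) (t)) (u (t) (t))) (p (g (m) (t)) (g (m) (t)) (m))) (g (f (g (m) (t)) (g (m) (t))) (t))) (g (m) (g (u (g (m) (t)) (t)) (g (f (t) (t)) (g (m) (t))))) (f (g (u (g (m) (t)) (g (m) (t))) (g (p (t) (t) (m)) (g (m) (t)))) (g (s (f (g (s (m) (m)) (t)) (g (m) (t))) (m)) (g (f (t) (t)) (g (s (m) (m)) (t))))))
3. (p (g (s (p (t) (g (m) (t)) (u (t) (t))) (p (g (m) (t)) (g (m) (t)) (m))) (g (f (g (m) (t)) (g (m) (t))) (t))) (g (m) (g (u (g (m) (t)) (t)) (g (f (t) (t)) (g (m) (t))))) (f (g (u (g (m) (t)) (g (m) (t))) (g (p (t) (t) (m)) (g (m) (t)))) (g (s (f (g (s (m) (m)) (t)) (g (m) (t))) (m)) (g (f (t) (t)) (g (s (m) (m)) (t))))))  →  (p (g (s (p (t) (g (m) (t)) (u (t) (t))) (p (g (m) (t)) (g (m) (t)) (m))) (g (f (g (m) (t)) (g (m) (t))) (t))) (g (m) (g (u (g (m) (t)) (t)) (g (f (t) (t)) (g (m) (t))))) (f (g (u (g (m) (t)) (g (m) (t))) (g (p (t) (t) (m)) (g (m) (t)))) (g (f (g (s (m) (m)) (t)) (g (m) (t))) (g (f (t) (t)) (g (s (m) (m)) (t))))))
4. (p (g (s (p (t) (g (m) (t)) (u (t) (t))) (p (g (m) (t)) (g (m) (t)) (m))) (g (f (g (m) (t)) (g (m) (t))) (t))) (g (m) (g (u (g (m) (t)) (t)) (g (f (t) (t)) (g (m) (t))))) (f (g (u (g (m) (t)) (g (m) (t))) (g (p (t) (t) (m)) (g (m) (t)))) (g (f (g (s (m) (m)) (t)) (g (m) (t))) (g (f (t) (t)) (g (s (m) (m)) (t))))))  →  (p (g (s (p (t) (g (m) (t)) (u (t) (t))) (p (g (m) (t)) (g (m) (t)) (m))) (g (f (g (m) (t)) (g (m) (t))) (t))) (g (m) (g (u (g (m) (t)) (t)) (g (f (t) (t)) (g (m) (t))))) (f (g (u (g (m) (t)) (g (m) (t))) (g (p (t) (t) (m)) (g (m) (t)))) (g (f (g (m) (t)) (g (m) (t))) (g (f (t) (t)) (g (s (m) (m)) (t))))))
5. (p (g (s (p (t) (g (m) (t)) (u (t) (t))) (p (g (m) (t)) (g (m) (t)) (m))) (g (f (g (m) (t)) (g (m) (t))) (t))) (g (m) (g (u (g (m) (t)) (t)) (g (f (t) (t)) (g (m) (t))))) (f (g (u (g (m) (t)) (g (m) (t))) (g (p (t) (t) (m)) (g (m) (t)))) (g (f (g (m) (t)) (g (m) (t))) (g (f (t) (t)) (g (s (m) (m)) (t))))))  →  (p (g (s (p (t) (g (m) (t)) (u (t) (t))) (p (g (m) (t)) (g (m) (t)) (m))) (g (f (g (m) (t)) (g (m) (t))) (t))) (g (m) (g (u (g (m) (t)) (t)) (g (f (t) (t)) (g (m) (t))))) (f (g (u (g (m) (t)) (g (m) (t))) (g (p (t) (t) (m)) (g (m) (t)))) (g (f (g (m) (t)) (g (m) (t))) (g (f (t) (t)) (g (m) (t))))))


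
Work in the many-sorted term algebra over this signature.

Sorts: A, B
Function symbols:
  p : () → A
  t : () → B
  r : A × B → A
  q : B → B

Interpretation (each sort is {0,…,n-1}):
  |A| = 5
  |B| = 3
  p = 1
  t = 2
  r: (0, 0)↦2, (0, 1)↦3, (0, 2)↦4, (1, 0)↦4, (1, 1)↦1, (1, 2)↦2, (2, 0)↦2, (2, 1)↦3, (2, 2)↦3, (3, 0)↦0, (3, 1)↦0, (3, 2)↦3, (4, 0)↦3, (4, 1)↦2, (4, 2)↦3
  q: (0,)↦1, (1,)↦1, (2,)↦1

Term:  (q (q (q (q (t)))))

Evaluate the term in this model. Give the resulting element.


value = 1

  t = 2
  (q (t)) = q(2,) = 1
  (q (q (t))) = q(1,) = 1
  (q (q (q (t)))) = q(1,) = 1
  (q (q (q (q (t))))) = q(1,) = 1


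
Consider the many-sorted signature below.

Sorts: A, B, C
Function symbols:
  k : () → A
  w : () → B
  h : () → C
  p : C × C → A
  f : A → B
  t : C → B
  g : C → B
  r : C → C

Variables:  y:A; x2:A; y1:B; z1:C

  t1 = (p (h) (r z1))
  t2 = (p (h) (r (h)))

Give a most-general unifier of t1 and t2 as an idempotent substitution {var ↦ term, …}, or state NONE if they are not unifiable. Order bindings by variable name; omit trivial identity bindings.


{z1 ↦ (h)}


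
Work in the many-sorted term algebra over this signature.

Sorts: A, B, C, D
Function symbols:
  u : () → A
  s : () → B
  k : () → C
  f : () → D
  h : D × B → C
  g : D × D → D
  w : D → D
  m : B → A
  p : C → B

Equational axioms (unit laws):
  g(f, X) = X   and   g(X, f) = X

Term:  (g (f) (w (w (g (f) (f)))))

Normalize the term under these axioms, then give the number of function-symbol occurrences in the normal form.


size = 3

1. (g (f) (w (w (g (f) (f)))))  →  (w (w (g (f) (f))))
2. (w (w (g (f) (f))))  →  (w (w (f)))
normal form: (w (w (f)))


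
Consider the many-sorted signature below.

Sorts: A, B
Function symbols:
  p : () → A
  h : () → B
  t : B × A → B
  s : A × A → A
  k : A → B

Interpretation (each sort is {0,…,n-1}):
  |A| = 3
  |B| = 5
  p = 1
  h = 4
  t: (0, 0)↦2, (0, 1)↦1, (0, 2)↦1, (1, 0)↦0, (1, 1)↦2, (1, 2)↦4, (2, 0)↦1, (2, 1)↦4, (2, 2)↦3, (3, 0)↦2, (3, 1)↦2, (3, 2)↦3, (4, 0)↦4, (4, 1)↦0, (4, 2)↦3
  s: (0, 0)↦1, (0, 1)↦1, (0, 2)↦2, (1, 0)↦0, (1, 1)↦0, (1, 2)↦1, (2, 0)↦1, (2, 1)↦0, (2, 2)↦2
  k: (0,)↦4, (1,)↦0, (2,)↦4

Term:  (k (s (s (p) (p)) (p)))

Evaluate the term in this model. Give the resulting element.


  p = 1
  p = 1
  (s (p) (p)) = s(1, 1) = 0
  p = 1
  (s (s (p) (p)) (p)) = s(0, 1) = 1
  (k (s (s (p) (p)) (p))) = k(1,) = 0

value = 0


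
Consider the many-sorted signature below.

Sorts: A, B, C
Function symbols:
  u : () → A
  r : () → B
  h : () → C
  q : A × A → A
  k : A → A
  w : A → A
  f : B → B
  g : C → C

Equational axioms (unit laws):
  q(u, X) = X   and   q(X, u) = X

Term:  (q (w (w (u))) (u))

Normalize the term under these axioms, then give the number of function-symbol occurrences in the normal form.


1. (q (w (w (u))) (u))  →  (w (w (u)))
normal form: (w (w (u)))

size = 3


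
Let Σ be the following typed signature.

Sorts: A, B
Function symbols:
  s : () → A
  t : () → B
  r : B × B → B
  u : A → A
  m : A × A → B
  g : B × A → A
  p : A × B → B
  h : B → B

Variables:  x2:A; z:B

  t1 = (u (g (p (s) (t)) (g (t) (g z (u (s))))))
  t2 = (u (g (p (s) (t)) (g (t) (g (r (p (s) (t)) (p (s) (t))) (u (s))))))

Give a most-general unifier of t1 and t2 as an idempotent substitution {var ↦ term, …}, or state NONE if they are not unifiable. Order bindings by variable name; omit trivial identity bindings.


{z ↦ (r (p (s) (t)) (p (s) (t)))}


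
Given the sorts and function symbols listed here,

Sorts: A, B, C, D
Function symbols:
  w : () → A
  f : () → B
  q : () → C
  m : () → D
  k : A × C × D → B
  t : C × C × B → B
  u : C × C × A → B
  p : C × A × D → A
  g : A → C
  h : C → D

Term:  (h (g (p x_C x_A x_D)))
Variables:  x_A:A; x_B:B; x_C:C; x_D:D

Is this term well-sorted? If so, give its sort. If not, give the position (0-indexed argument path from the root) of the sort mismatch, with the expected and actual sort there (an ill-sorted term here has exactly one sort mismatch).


well-sorted; sort = D

      x_C : C
      x_A : A
      x_D : D
    (p x_C x_A x_D) : A
  (g (p x_C x_A x_D)) : C
(h (g (p x_C x_A x_D))) : D


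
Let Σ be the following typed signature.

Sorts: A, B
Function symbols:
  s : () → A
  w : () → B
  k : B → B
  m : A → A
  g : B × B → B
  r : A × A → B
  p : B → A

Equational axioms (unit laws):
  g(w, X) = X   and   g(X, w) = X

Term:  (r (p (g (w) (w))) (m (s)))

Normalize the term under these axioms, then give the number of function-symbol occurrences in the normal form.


size = 5

1. (r (p (g (w) (w))) (m (s)))  →  (r (p (w)) (m (s)))
normal form: (r (p (w)) (m (s)))


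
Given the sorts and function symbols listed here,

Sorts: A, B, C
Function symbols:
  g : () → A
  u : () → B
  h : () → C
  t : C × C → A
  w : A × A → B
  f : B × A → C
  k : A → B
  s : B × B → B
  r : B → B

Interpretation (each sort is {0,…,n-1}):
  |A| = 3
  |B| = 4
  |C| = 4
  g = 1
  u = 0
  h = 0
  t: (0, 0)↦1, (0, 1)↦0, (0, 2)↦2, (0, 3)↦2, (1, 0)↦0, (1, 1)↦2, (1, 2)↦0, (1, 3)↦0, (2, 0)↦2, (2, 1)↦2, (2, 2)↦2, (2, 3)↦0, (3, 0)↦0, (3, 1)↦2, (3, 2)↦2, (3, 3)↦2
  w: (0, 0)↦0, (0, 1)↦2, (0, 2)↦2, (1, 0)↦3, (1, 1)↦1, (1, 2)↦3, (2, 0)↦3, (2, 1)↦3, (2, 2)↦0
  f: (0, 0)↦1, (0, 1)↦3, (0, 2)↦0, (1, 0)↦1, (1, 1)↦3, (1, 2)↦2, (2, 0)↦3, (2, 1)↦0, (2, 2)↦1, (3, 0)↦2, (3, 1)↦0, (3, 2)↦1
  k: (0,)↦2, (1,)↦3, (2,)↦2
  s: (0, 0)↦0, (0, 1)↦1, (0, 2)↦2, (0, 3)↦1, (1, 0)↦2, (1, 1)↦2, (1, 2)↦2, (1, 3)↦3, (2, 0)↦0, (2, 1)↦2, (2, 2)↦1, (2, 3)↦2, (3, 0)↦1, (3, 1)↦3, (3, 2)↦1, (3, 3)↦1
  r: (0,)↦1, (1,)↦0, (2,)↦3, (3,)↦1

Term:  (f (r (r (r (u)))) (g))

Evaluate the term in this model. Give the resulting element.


  u = 0
  (r (u)) = r(0,) = 1
  (r (r (u))) = r(1,) = 0
  (r (r (r (u)))) = r(0,) = 1
  g = 1
  (f (r (r (r (u)))) (g)) = f(1, 1) = 3

value = 3


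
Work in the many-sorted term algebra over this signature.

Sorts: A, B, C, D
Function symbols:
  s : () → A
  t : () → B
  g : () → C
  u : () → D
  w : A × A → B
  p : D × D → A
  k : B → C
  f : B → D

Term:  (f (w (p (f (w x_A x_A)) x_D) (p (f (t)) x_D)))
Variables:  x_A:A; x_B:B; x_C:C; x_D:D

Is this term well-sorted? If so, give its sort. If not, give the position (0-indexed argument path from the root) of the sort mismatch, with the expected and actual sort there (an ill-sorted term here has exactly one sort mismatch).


well-sorted; sort = D

          x_A : A
          x_A : A
        (w x_A x_A) : B
      (f (w x_A x_A)) : D
      x_D : D
    (p (f (w x_A x_A)) x_D) : A
        (t) : B
      (f (t)) : D
      x_D : D
    (p (f (t)) x_D) : A
  (w (p (f (w x_A x_A)) x_D) (p (f (t)) x_D)) : B
(f (w (p (f (w x_A x_A)) x_D) (p (f (t)) x_D))) : D


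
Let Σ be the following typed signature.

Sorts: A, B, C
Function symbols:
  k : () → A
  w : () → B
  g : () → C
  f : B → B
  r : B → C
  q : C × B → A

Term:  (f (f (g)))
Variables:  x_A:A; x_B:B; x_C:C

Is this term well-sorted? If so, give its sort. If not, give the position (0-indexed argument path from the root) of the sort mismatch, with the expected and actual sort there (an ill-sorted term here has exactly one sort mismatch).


    (g) : C
  (f (g)) : ✗ arg 0 at [0, 0] has sort C, expected B

ill-sorted at position [0, 0]: expected B, got C
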